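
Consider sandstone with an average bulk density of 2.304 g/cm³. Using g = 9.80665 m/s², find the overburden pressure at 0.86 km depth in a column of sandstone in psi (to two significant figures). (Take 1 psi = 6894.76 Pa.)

2800 psi

sandstone: 2304 kg/m³ × 9.80665 m/s² × 860 m = 1.943×10^7 Pa = 2818 psi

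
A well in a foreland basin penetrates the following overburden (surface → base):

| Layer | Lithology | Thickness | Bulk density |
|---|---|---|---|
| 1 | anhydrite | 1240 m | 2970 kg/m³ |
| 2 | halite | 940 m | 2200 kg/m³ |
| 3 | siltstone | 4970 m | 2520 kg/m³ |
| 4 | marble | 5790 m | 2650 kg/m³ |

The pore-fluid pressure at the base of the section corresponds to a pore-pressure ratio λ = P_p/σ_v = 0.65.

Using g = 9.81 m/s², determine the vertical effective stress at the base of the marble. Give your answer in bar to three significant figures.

1150 bar

Overburden (lithostatic) stress σ_v:
anhydrite: 2970 kg/m³ × 9.81 m/s² × 1240 m = 3.613×10^7 Pa = 36.13 MPa
halite: 2200 kg/m³ × 9.81 m/s² × 940 m = 2.029×10^7 Pa = 20.29 MPa
siltstone: 2520 kg/m³ × 9.81 m/s² × 4970 m = 1.229×10^8 Pa = 122.9 MPa
marble: 2650 kg/m³ × 9.81 m/s² × 5790 m = 1.505×10^8 Pa = 150.5 MPa
Total = 36.13 + 20.29 + 122.9 + 150.5 = 329.80 MPa
Pore pressure P_p = λ·σ_v = 0.65 × 329.8 MPa = 214.4 MPa
Effective stress σ' = σ_v − P_p = 329.8 − 214.4 = 115.43 MPa = 1154.3 bar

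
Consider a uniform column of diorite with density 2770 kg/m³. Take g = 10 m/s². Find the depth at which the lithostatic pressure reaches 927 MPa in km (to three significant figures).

33.5 km

h = P/(ρg) = 927 MPa / (2770 kg/m³ × 10 m/s²) = 9.270×10^8 Pa / 27700 Pa/m = 33466 m
= 33.466 km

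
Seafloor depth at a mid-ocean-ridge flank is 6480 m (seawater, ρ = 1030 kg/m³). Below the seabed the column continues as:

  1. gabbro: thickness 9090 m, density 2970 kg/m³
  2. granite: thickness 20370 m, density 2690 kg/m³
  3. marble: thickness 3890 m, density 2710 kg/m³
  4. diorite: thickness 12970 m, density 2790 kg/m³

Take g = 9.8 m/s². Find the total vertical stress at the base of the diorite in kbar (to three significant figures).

13.2 kbar

seawater: 1030 kg/m³ × 9.8 m/s² × 6480 m = 6.541×10^7 Pa = 0.6541 kbar
gabbro: 2970 kg/m³ × 9.8 m/s² × 9090 m = 2.646×10^8 Pa = 2.646 kbar
granite: 2690 kg/m³ × 9.8 m/s² × 20370 m = 5.370×10^8 Pa = 5.370 kbar
marble: 2710 kg/m³ × 9.8 m/s² × 3890 m = 1.033×10^8 Pa = 1.033 kbar
diorite: 2790 kg/m³ × 9.8 m/s² × 12970 m = 3.546×10^8 Pa = 3.546 kbar
Total = 0.6541 + 2.646 + 5.370 + 1.033 + 3.546 = 13.249 kbar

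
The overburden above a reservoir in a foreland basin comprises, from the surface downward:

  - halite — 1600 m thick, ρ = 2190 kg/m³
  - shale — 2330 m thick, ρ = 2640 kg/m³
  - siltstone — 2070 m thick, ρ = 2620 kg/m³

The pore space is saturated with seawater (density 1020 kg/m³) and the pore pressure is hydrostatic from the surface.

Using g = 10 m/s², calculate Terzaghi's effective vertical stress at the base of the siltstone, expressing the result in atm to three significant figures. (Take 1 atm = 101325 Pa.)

884 atm

Overburden (lithostatic) stress σ_v:
halite: 2190 kg/m³ × 10 m/s² × 1600 m = 3.504×10^7 Pa = 35.04 MPa
shale: 2640 kg/m³ × 10 m/s² × 2330 m = 6.151×10^7 Pa = 61.51 MPa
siltstone: 2620 kg/m³ × 10 m/s² × 2070 m = 5.423×10^7 Pa = 54.23 MPa
Total = 35.04 + 61.51 + 54.23 = 150.79 MPa
Pore pressure P_p = 1020 kg/m³ × 10 m/s² × 6000 m = 6.120×10^7 Pa = 61.20 MPa
Effective stress σ' = σ_v − P_p = 150.8 − 61.20 = 89.586 MPa = 884.15 atm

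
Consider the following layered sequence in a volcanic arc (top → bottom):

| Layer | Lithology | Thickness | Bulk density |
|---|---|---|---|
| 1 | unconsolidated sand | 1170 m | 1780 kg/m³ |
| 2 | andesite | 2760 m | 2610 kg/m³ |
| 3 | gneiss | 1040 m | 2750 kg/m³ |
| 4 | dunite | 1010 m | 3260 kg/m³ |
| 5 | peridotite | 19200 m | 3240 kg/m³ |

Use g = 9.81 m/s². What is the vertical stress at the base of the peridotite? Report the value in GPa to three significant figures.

unconsolidated sand: 1780 kg/m³ × 9.81 m/s² × 1170 m = 2.043×10^7 Pa = 0.02043 GPa
andesite: 2610 kg/m³ × 9.81 m/s² × 2760 m = 7.067×10^7 Pa = 0.07067 GPa
gneiss: 2750 kg/m³ × 9.81 m/s² × 1040 m = 2.806×10^7 Pa = 0.02806 GPa
dunite: 3260 kg/m³ × 9.81 m/s² × 1010 m = 3.230×10^7 Pa = 0.03230 GPa
peridotite: 3240 kg/m³ × 9.81 m/s² × 19200 m = 6.103×10^8 Pa = 0.6103 GPa
Total = 0.02043 + 0.07067 + 0.02806 + 0.03230 + 0.6103 = 0.76172 GPa

0.762 GPa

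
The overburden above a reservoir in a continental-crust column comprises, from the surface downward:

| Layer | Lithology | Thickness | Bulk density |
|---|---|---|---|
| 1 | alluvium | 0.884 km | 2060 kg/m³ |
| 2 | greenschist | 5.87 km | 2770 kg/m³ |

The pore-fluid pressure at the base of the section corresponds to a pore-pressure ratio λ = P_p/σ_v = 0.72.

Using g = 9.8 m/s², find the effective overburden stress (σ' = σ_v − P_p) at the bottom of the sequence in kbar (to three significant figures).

0.496 kbar

Overburden (lithostatic) stress σ_v:
alluvium: 2060 kg/m³ × 9.8 m/s² × 884 m = 1.785×10^7 Pa = 17.85 MPa
greenschist: 2770 kg/m³ × 9.8 m/s² × 5870 m = 1.593×10^8 Pa = 159.3 MPa
Total = 17.85 + 159.3 = 177.19 MPa
Pore pressure P_p = λ·σ_v = 0.72 × 177.2 MPa = 127.6 MPa
Effective stress σ' = σ_v − P_p = 177.2 − 127.6 = 49.614 MPa = 0.49614 kbar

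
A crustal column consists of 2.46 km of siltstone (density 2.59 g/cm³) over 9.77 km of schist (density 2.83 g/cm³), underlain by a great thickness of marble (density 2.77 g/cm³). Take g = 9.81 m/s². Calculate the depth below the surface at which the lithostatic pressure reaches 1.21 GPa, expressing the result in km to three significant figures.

Pressure at base of upper layers: 2590×9.81×2460 + 2830×9.81×9770 = 3.337×10^8 Pa = 0.3337 GPa
Remaining pressure to be supplied by marble: 1.210×10^9 − 3.337×10^8 = 8.763×10^8 Pa
Additional depth in marble = 8.763×10^8 Pa / (2770 kg/m³ × 9.81 m/s²) = 32247 m
Total depth = 12230 m + 32247 m = 44477 m
= 44.477 km

44.5 km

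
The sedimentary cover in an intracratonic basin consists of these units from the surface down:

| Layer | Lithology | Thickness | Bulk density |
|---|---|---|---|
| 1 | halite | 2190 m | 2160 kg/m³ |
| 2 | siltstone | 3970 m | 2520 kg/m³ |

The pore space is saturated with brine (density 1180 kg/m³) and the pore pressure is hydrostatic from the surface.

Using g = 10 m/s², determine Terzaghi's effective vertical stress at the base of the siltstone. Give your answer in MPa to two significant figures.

75 MPa

Overburden (lithostatic) stress σ_v:
halite: 2160 kg/m³ × 10 m/s² × 2190 m = 4.730×10^7 Pa = 47.30 MPa
siltstone: 2520 kg/m³ × 10 m/s² × 3970 m = 1.000×10^8 Pa = 100.0 MPa
Total = 47.30 + 100.0 = 147.35 MPa
Pore pressure P_p = 1180 kg/m³ × 10 m/s² × 6160 m = 7.269×10^7 Pa = 72.69 MPa
Effective stress σ' = σ_v − P_p = 147.3 − 72.69 = 74.660 MPa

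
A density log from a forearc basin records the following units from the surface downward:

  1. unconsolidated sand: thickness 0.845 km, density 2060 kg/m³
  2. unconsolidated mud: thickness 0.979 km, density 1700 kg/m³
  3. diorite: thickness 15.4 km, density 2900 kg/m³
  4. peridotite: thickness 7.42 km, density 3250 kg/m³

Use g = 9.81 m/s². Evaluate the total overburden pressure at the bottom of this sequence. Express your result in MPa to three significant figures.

unconsolidated sand: 2060 kg/m³ × 9.81 m/s² × 845 m = 1.708×10^7 Pa = 17.08 MPa
unconsolidated mud: 1700 kg/m³ × 9.81 m/s² × 979 m = 1.633×10^7 Pa = 16.33 MPa
diorite: 2900 kg/m³ × 9.81 m/s² × 15400 m = 4.381×10^8 Pa = 438.1 MPa
peridotite: 3250 kg/m³ × 9.81 m/s² × 7420 m = 2.366×10^8 Pa = 236.6 MPa
Total = 17.08 + 16.33 + 438.1 + 236.6 = 708.09 MPa

708 MPa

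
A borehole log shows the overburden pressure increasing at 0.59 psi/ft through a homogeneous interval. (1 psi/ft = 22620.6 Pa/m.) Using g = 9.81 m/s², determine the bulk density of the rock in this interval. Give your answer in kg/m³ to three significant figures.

1360 kg/m³

ρ = (dP/dz)/g = 0.59 psi/ft / 9.81 m/s² = 13346 Pa/m / 9.81 m/s² = 1360.5 kg/m³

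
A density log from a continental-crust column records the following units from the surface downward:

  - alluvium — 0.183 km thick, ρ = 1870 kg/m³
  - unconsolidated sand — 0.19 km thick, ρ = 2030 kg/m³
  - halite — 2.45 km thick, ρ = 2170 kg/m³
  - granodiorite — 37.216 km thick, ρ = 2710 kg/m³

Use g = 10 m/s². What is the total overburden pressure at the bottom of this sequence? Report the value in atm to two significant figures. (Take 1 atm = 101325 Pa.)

11000 atm

alluvium: 1870 kg/m³ × 10 m/s² × 183 m = 3.422×10^6 Pa = 33.77 atm
unconsolidated sand: 2030 kg/m³ × 10 m/s² × 190 m = 3.857×10^6 Pa = 38.07 atm
halite: 2170 kg/m³ × 10 m/s² × 2450 m = 5.316×10^7 Pa = 524.7 atm
granodiorite: 2710 kg/m³ × 10 m/s² × 37216 m = 1.009×10^9 Pa = 9954 atm
Total = 33.77 + 38.07 + 524.7 + 9954 = 10550 atm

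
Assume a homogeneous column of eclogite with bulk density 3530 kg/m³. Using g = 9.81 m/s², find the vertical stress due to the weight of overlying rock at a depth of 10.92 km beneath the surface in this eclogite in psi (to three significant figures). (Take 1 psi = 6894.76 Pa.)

54800 psi

eclogite: 3530 kg/m³ × 9.81 m/s² × 10920 m = 3.782×10^8 Pa = 54846 psi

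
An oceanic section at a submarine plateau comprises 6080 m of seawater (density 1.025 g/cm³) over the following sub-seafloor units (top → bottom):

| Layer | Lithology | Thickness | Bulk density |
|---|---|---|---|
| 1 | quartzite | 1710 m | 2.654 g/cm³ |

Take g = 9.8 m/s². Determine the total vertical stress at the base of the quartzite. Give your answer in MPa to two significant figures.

110 MPa

seawater: 1025 kg/m³ × 9.8 m/s² × 6080 m = 6.107×10^7 Pa = 61.07 MPa
quartzite: 2654 kg/m³ × 9.8 m/s² × 1710 m = 4.448×10^7 Pa = 44.48 MPa
Total = 61.07 + 44.48 = 105.55 MPa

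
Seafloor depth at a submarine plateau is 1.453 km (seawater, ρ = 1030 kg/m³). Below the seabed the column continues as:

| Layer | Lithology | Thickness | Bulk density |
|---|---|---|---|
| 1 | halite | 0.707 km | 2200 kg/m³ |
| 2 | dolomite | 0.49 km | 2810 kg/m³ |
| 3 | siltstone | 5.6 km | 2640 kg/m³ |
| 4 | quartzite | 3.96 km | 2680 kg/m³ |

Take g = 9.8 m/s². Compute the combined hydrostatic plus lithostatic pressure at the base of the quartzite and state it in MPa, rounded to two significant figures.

seawater: 1030 kg/m³ × 9.8 m/s² × 1453 m = 1.467×10^7 Pa = 14.67 MPa
halite: 2200 kg/m³ × 9.8 m/s² × 707 m = 1.524×10^7 Pa = 15.24 MPa
dolomite: 2810 kg/m³ × 9.8 m/s² × 490 m = 1.349×10^7 Pa = 13.49 MPa
siltstone: 2640 kg/m³ × 9.8 m/s² × 5600 m = 1.449×10^8 Pa = 144.9 MPa
quartzite: 2680 kg/m³ × 9.8 m/s² × 3960 m = 1.040×10^8 Pa = 104.0 MPa
Total = 14.67 + 15.24 + 13.49 + 144.9 + 104.0 = 292.29 MPa

290 MPa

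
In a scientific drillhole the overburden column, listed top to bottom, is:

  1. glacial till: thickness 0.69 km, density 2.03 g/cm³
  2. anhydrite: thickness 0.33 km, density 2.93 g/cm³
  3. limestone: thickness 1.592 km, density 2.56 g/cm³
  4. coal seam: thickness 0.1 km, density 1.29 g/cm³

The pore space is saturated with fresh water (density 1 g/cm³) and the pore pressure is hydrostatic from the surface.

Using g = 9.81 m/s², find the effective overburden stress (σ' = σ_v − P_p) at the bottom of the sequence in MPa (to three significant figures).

Overburden (lithostatic) stress σ_v:
glacial till: 2030 kg/m³ × 9.81 m/s² × 690 m = 1.374×10^7 Pa = 13.74 MPa
anhydrite: 2930 kg/m³ × 9.81 m/s² × 330 m = 9.485×10^6 Pa = 9.485 MPa
limestone: 2560 kg/m³ × 9.81 m/s² × 1592 m = 3.998×10^7 Pa = 39.98 MPa
coal seam: 1290 kg/m³ × 9.81 m/s² × 100 m = 1.265×10^6 Pa = 1.265 MPa
Total = 13.74 + 9.485 + 39.98 + 1.265 = 64.472 MPa
Pore pressure P_p = 1000 kg/m³ × 9.81 m/s² × 2712 m = 2.660×10^7 Pa = 26.60 MPa
Effective stress σ' = σ_v − P_p = 64.47 − 26.60 = 37.868 MPa

37.9 MPa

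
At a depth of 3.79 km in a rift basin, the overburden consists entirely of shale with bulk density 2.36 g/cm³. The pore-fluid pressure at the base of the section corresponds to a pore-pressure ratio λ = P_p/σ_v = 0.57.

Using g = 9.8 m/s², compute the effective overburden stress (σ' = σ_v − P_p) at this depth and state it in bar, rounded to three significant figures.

Overburden (lithostatic) stress σ_v:
shale: 2360 kg/m³ × 9.8 m/s² × 3790 m = 8.766×10^7 Pa = 87.66 MPa
Pore pressure P_p = λ·σ_v = 0.57 × 87.66 MPa = 49.96 MPa
Effective stress σ' = σ_v − P_p = 87.66 − 49.96 = 37.692 MPa = 376.92 bar

377 bar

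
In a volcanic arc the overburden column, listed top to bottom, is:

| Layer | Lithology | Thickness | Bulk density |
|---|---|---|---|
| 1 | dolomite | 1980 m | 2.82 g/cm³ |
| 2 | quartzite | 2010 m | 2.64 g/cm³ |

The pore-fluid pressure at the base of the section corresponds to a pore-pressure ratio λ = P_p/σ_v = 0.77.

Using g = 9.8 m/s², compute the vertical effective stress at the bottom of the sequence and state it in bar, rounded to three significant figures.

245 bar

Overburden (lithostatic) stress σ_v:
dolomite: 2820 kg/m³ × 9.8 m/s² × 1980 m = 5.472×10^7 Pa = 54.72 MPa
quartzite: 2640 kg/m³ × 9.8 m/s² × 2010 m = 5.200×10^7 Pa = 52.00 MPa
Total = 54.72 + 52.00 = 106.72 MPa
Pore pressure P_p = λ·σ_v = 0.77 × 106.7 MPa = 82.18 MPa
Effective stress σ' = σ_v − P_p = 106.7 − 82.18 = 24.546 MPa = 245.46 bar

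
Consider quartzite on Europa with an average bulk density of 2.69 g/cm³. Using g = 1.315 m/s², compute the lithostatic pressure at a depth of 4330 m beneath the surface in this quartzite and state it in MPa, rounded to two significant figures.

15 MPa

quartzite: 2690 kg/m³ × 1.315 m/s² × 4330 m = 1.532×10^7 Pa = 15.32 MPa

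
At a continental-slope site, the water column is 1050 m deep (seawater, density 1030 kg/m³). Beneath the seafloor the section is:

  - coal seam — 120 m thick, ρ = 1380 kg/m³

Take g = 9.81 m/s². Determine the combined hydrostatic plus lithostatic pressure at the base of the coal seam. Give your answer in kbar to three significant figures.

seawater: 1030 kg/m³ × 9.81 m/s² × 1050 m = 1.061×10^7 Pa = 0.1061 kbar
coal seam: 1380 kg/m³ × 9.81 m/s² × 120 m = 1.625×10^6 Pa = 0.01625 kbar
Total = 0.1061 + 0.01625 = 0.12234 kbar

0.122 kbar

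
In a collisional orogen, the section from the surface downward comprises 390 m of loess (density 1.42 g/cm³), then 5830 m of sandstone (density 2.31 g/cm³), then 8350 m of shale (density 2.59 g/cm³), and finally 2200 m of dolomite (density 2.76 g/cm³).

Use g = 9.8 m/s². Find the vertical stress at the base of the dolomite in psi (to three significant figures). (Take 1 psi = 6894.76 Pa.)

59300 psi

loess: 1420 kg/m³ × 9.8 m/s² × 390 m = 5.427×10^6 Pa = 787.2 psi
sandstone: 2310 kg/m³ × 9.8 m/s² × 5830 m = 1.320×10^8 Pa = 19142 psi
shale: 2590 kg/m³ × 9.8 m/s² × 8350 m = 2.119×10^8 Pa = 30739 psi
dolomite: 2760 kg/m³ × 9.8 m/s² × 2200 m = 5.951×10^7 Pa = 8631 psi
Total = 787.2 + 19142 + 30739 + 8631 = 59299 psi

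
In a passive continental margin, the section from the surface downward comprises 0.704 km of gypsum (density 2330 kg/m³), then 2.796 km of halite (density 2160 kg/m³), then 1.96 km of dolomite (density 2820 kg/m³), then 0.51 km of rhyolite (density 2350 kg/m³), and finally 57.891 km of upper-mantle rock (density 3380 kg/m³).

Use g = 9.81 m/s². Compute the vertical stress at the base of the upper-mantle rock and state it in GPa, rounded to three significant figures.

gypsum: 2330 kg/m³ × 9.81 m/s² × 704 m = 1.609×10^7 Pa = 0.01609 GPa
halite: 2160 kg/m³ × 9.81 m/s² × 2796 m = 5.925×10^7 Pa = 0.05925 GPa
dolomite: 2820 kg/m³ × 9.81 m/s² × 1960 m = 5.422×10^7 Pa = 0.05422 GPa
rhyolite: 2350 kg/m³ × 9.81 m/s² × 510 m = 1.176×10^7 Pa = 0.01176 GPa
upper-mantle rock: 3380 kg/m³ × 9.81 m/s² × 57891 m = 1.920×10^9 Pa = 1.920 GPa
Total = 0.01609 + 0.05925 + 0.05422 + 0.01176 + 1.920 = 2.0609 GPa

2.06 GPa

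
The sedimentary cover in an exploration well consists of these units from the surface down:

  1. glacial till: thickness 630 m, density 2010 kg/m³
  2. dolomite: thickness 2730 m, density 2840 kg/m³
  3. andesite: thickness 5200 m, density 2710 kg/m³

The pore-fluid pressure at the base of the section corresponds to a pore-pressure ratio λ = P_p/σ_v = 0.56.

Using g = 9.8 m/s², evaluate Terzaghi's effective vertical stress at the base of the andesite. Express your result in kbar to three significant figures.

0.997 kbar

Overburden (lithostatic) stress σ_v:
glacial till: 2010 kg/m³ × 9.8 m/s² × 630 m = 1.241×10^7 Pa = 12.41 MPa
dolomite: 2840 kg/m³ × 9.8 m/s² × 2730 m = 7.598×10^7 Pa = 75.98 MPa
andesite: 2710 kg/m³ × 9.8 m/s² × 5200 m = 1.381×10^8 Pa = 138.1 MPa
Total = 12.41 + 75.98 + 138.1 = 226.49 MPa
Pore pressure P_p = λ·σ_v = 0.56 × 226.5 MPa = 126.8 MPa
Effective stress σ' = σ_v − P_p = 226.5 − 126.8 = 99.657 MPa = 0.99657 kbar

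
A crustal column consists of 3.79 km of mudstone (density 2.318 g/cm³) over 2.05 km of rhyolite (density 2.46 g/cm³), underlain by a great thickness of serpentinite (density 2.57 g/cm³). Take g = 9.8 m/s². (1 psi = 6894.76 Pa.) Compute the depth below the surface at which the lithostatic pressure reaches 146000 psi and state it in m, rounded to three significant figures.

Pressure at base of upper layers: 2318×9.8×3790 + 2460×9.8×2050 = 1.355×10^8 Pa = 19655 psi
Remaining pressure to be supplied by serpentinite: 1.007×10^9 − 1.355×10^8 = 8.711×10^8 Pa
Additional depth in serpentinite = 8.711×10^8 Pa / (2570 kg/m³ × 9.8 m/s²) = 34587 m
Total depth = 5840 m + 34587 m = 40427 m

40400 m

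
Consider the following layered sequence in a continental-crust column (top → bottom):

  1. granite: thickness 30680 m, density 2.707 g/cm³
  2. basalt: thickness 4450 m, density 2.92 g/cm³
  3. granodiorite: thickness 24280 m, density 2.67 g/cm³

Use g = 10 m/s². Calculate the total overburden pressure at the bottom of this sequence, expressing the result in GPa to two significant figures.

1.6 GPa

granite: 2707 kg/m³ × 10 m/s² × 30680 m = 8.305×10^8 Pa = 0.8305 GPa
basalt: 2920 kg/m³ × 10 m/s² × 4450 m = 1.299×10^8 Pa = 0.1299 GPa
granodiorite: 2670 kg/m³ × 10 m/s² × 24280 m = 6.483×10^8 Pa = 0.6483 GPa
Total = 0.8305 + 0.1299 + 0.6483 = 1.6087 GPa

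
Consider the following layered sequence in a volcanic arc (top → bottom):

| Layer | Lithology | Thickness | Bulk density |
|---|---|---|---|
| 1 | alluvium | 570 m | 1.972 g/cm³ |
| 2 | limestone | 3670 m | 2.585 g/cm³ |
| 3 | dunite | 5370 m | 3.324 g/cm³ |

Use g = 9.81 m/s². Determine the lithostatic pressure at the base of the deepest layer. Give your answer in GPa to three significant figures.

alluvium: 1972 kg/m³ × 9.81 m/s² × 570 m = 1.103×10^7 Pa = 0.01103 GPa
limestone: 2585 kg/m³ × 9.81 m/s² × 3670 m = 9.307×10^7 Pa = 0.09307 GPa
dunite: 3324 kg/m³ × 9.81 m/s² × 5370 m = 1.751×10^8 Pa = 0.1751 GPa
Total = 0.01103 + 0.09307 + 0.1751 = 0.27920 GPa

0.279 GPa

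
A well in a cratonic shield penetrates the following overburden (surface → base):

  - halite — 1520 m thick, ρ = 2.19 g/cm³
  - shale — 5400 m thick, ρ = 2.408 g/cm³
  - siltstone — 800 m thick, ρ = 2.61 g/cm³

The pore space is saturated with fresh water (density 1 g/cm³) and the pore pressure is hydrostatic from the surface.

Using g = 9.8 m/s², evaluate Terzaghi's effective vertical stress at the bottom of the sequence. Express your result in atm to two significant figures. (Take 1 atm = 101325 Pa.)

Overburden (lithostatic) stress σ_v:
halite: 2190 kg/m³ × 9.8 m/s² × 1520 m = 3.262×10^7 Pa = 32.62 MPa
shale: 2408 kg/m³ × 9.8 m/s² × 5400 m = 1.274×10^8 Pa = 127.4 MPa
siltstone: 2610 kg/m³ × 9.8 m/s² × 800 m = 2.046×10^7 Pa = 20.46 MPa
Total = 32.62 + 127.4 + 20.46 = 180.52 MPa
Pore pressure P_p = 1000 kg/m³ × 9.8 m/s² × 7720 m = 7.566×10^7 Pa = 75.66 MPa
Effective stress σ' = σ_v − P_p = 180.5 − 75.66 = 104.86 MPa = 1034.9 atm

1000 atm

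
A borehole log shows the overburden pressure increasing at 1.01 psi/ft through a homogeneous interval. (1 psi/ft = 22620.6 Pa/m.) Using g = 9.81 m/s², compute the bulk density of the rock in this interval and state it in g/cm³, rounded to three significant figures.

2.33 g/cm³

ρ = (dP/dz)/g = 1.01 psi/ft / 9.81 m/s² = 22847 Pa/m / 9.81 m/s² = 2328.9 kg/m³
= 2.329 g/cm³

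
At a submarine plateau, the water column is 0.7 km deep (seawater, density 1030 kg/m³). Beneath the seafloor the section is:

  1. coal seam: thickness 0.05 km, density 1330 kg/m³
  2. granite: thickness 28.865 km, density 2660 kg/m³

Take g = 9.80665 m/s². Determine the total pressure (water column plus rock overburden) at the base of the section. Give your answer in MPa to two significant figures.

seawater: 1030 kg/m³ × 9.80665 m/s² × 700 m = 7.071×10^6 Pa = 7.071 MPa
coal seam: 1330 kg/m³ × 9.80665 m/s² × 50 m = 6.521×10^5 Pa = 0.6521 MPa
granite: 2660 kg/m³ × 9.80665 m/s² × 28865 m = 7.530×10^8 Pa = 753.0 MPa
Total = 7.071 + 0.6521 + 753.0 = 760.69 MPa

760 MPa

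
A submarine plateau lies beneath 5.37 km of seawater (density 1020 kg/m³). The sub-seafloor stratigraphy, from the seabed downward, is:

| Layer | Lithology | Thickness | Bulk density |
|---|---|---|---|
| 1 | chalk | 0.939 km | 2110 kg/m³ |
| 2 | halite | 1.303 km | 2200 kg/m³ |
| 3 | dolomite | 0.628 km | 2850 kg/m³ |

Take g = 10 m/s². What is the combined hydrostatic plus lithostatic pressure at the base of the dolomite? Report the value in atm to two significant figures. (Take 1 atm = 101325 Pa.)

seawater: 1020 kg/m³ × 10 m/s² × 5370 m = 5.477×10^7 Pa = 540.6 atm
chalk: 2110 kg/m³ × 10 m/s² × 939 m = 1.981×10^7 Pa = 195.5 atm
halite: 2200 kg/m³ × 10 m/s² × 1303 m = 2.867×10^7 Pa = 282.9 atm
dolomite: 2850 kg/m³ × 10 m/s² × 628 m = 1.790×10^7 Pa = 176.6 atm
Total = 540.6 + 195.5 + 282.9 + 176.6 = 1195.7 atm

1200 atm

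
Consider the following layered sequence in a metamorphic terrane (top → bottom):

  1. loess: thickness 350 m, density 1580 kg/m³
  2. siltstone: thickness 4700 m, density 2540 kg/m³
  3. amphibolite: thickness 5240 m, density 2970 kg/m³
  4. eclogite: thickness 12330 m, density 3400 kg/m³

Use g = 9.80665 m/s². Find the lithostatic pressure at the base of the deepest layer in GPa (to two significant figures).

0.69 GPa

loess: 1580 kg/m³ × 9.80665 m/s² × 350 m = 5.423×10^6 Pa = 5.423×10^-3 GPa
siltstone: 2540 kg/m³ × 9.80665 m/s² × 4700 m = 1.171×10^8 Pa = 0.1171 GPa
amphibolite: 2970 kg/m³ × 9.80665 m/s² × 5240 m = 1.526×10^8 Pa = 0.1526 GPa
eclogite: 3400 kg/m³ × 9.80665 m/s² × 12330 m = 4.111×10^8 Pa = 0.4111 GPa
Total = 5.423×10^-3 + 0.1171 + 0.1526 + 0.4111 = 0.68623 GPa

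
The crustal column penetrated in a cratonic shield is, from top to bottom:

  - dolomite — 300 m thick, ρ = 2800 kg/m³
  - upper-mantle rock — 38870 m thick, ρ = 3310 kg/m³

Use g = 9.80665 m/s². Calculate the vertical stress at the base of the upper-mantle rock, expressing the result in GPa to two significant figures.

dolomite: 2800 kg/m³ × 9.80665 m/s² × 300 m = 8.238×10^6 Pa = 8.238×10^-3 GPa
upper-mantle rock: 3310 kg/m³ × 9.80665 m/s² × 38870 m = 1.262×10^9 Pa = 1.262 GPa
Total = 8.238×10^-3 + 1.262 = 1.2700 GPa

1.3 GPa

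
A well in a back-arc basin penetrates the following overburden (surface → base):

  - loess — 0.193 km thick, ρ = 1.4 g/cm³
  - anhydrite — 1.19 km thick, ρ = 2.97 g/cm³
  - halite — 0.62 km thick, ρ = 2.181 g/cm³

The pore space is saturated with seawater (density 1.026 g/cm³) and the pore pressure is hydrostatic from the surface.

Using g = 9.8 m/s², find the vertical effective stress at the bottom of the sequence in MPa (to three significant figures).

30.4 MPa

Overburden (lithostatic) stress σ_v:
loess: 1400 kg/m³ × 9.8 m/s² × 193 m = 2.648×10^6 Pa = 2.648 MPa
anhydrite: 2970 kg/m³ × 9.8 m/s² × 1190 m = 3.464×10^7 Pa = 34.64 MPa
halite: 2181 kg/m³ × 9.8 m/s² × 620 m = 1.325×10^7 Pa = 13.25 MPa
Total = 2.648 + 34.64 + 13.25 = 50.536 MPa
Pore pressure P_p = 1026 kg/m³ × 9.8 m/s² × 2003 m = 2.014×10^7 Pa = 20.14 MPa
Effective stress σ' = σ_v − P_p = 50.54 − 20.14 = 30.396 MPa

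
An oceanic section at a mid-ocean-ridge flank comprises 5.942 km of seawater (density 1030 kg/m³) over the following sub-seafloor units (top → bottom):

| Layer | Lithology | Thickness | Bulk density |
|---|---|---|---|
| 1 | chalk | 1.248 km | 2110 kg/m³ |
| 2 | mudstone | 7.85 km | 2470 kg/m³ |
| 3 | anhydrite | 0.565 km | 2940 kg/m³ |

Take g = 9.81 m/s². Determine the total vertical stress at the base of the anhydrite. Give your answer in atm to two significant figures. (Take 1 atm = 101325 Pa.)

seawater: 1030 kg/m³ × 9.81 m/s² × 5942 m = 6.004×10^7 Pa = 592.5 atm
chalk: 2110 kg/m³ × 9.81 m/s² × 1248 m = 2.583×10^7 Pa = 254.9 atm
mudstone: 2470 kg/m³ × 9.81 m/s² × 7850 m = 1.902×10^8 Pa = 1877 atm
anhydrite: 2940 kg/m³ × 9.81 m/s² × 565 m = 1.630×10^7 Pa = 160.8 atm
Total = 592.5 + 254.9 + 1877 + 160.8 = 2885.6 atm

2900 atm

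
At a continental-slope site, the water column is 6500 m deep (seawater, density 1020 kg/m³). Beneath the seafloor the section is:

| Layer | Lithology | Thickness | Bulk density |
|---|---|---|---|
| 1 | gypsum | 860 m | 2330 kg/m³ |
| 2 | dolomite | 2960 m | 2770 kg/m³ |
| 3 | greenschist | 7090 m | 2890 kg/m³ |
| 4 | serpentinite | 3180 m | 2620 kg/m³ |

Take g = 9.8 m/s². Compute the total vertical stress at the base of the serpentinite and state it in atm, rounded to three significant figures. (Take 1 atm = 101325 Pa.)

4420 atm

seawater: 1020 kg/m³ × 9.8 m/s² × 6500 m = 6.497×10^7 Pa = 641.2 atm
gypsum: 2330 kg/m³ × 9.8 m/s² × 860 m = 1.964×10^7 Pa = 193.8 atm
dolomite: 2770 kg/m³ × 9.8 m/s² × 2960 m = 8.035×10^7 Pa = 793.0 atm
greenschist: 2890 kg/m³ × 9.8 m/s² × 7090 m = 2.008×10^8 Pa = 1982 atm
serpentinite: 2620 kg/m³ × 9.8 m/s² × 3180 m = 8.165×10^7 Pa = 805.8 atm
Total = 641.2 + 193.8 + 793.0 + 1982 + 805.8 = 4415.7 atm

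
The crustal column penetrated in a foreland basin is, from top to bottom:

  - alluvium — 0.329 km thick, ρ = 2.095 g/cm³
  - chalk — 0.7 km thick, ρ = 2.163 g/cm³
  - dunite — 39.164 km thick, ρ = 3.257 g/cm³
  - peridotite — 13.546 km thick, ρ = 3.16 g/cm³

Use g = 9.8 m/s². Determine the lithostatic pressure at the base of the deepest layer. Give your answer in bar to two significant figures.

17000 bar

alluvium: 2095 kg/m³ × 9.8 m/s² × 329 m = 6.755×10^6 Pa = 67.55 bar
chalk: 2163 kg/m³ × 9.8 m/s² × 700 m = 1.484×10^7 Pa = 148.4 bar
dunite: 3257 kg/m³ × 9.8 m/s² × 39164 m = 1.250×10^9 Pa = 12501 bar
peridotite: 3160 kg/m³ × 9.8 m/s² × 13546 m = 4.195×10^8 Pa = 4195 bar
Total = 67.55 + 148.4 + 12501 + 4195 = 16911 bar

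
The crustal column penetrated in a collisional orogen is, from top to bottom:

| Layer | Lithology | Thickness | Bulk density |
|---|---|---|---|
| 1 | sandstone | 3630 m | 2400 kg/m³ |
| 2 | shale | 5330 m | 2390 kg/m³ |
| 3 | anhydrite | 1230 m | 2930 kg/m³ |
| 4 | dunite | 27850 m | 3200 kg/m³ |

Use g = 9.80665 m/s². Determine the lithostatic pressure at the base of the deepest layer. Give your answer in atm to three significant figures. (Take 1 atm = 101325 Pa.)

11100 atm

sandstone: 2400 kg/m³ × 9.80665 m/s² × 3630 m = 8.544×10^7 Pa = 843.2 atm
shale: 2390 kg/m³ × 9.80665 m/s² × 5330 m = 1.249×10^8 Pa = 1233 atm
anhydrite: 2930 kg/m³ × 9.80665 m/s² × 1230 m = 3.534×10^7 Pa = 348.8 atm
dunite: 3200 kg/m³ × 9.80665 m/s² × 27850 m = 8.740×10^8 Pa = 8625 atm
Total = 843.2 + 1233 + 348.8 + 8625 = 11050 atm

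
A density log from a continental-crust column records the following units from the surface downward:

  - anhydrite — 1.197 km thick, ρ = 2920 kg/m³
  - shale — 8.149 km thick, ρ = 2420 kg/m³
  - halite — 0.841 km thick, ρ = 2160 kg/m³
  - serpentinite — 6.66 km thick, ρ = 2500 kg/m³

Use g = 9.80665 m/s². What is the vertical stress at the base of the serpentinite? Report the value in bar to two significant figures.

anhydrite: 2920 kg/m³ × 9.80665 m/s² × 1197 m = 3.428×10^7 Pa = 342.8 bar
shale: 2420 kg/m³ × 9.80665 m/s² × 8149 m = 1.934×10^8 Pa = 1934 bar
halite: 2160 kg/m³ × 9.80665 m/s² × 841 m = 1.781×10^7 Pa = 178.1 bar
serpentinite: 2500 kg/m³ × 9.80665 m/s² × 6660 m = 1.633×10^8 Pa = 1633 bar
Total = 342.8 + 1934 + 178.1 + 1633 = 4087.6 bar

4100 bar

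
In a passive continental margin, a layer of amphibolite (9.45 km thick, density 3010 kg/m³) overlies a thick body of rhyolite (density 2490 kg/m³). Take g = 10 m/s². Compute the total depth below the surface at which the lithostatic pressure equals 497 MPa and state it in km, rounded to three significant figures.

Pressure at base of upper layers: 3010×10×9450 = 2.844×10^8 Pa = 284.4 MPa
Remaining pressure to be supplied by rhyolite: 4.970×10^8 − 2.844×10^8 = 2.126×10^8 Pa
Additional depth in rhyolite = 2.126×10^8 Pa / (2490 kg/m³ × 10 m/s²) = 8536.3 m
Total depth = 9450 m + 8536.3 m = 17986 m
= 17.986 km

18.0 km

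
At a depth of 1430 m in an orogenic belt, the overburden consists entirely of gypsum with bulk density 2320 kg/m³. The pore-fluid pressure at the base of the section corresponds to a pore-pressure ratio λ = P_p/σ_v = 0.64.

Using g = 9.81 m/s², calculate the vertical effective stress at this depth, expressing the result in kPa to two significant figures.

12000 kPa

Overburden (lithostatic) stress σ_v:
gypsum: 2320 kg/m³ × 9.81 m/s² × 1430 m = 3.255×10^7 Pa = 32.55 MPa
Pore pressure P_p = λ·σ_v = 0.64 × 32.55 MPa = 20.83 MPa
Effective stress σ' = σ_v − P_p = 32.55 − 20.83 = 11.716 MPa = 11716 kPa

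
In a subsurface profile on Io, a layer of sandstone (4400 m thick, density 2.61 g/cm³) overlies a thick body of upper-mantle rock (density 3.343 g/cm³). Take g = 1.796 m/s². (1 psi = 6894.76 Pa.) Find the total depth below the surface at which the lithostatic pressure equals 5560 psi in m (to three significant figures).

7350 m

Pressure at base of upper layers: 2610×1.796×4400 = 2.063×10^7 Pa = 2991 psi
Remaining pressure to be supplied by upper-mantle rock: 3.833×10^7 − 2.063×10^7 = 1.771×10^7 Pa
Additional depth in upper-mantle rock = 1.771×10^7 Pa / (3343 kg/m³ × 1.796 m/s²) = 2949.6 m
Total depth = 4400 m + 2949.6 m = 7349.6 m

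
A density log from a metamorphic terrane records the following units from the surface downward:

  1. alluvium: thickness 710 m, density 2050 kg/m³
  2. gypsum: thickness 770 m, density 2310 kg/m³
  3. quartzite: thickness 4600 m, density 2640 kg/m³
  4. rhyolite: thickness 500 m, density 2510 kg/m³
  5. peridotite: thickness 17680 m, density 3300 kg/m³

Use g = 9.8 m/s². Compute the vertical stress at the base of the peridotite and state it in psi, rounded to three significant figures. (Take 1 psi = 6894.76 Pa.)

107000 psi

alluvium: 2050 kg/m³ × 9.8 m/s² × 710 m = 1.426×10^7 Pa = 2069 psi
gypsum: 2310 kg/m³ × 9.8 m/s² × 770 m = 1.743×10^7 Pa = 2528 psi
quartzite: 2640 kg/m³ × 9.8 m/s² × 4600 m = 1.190×10^8 Pa = 17261 psi
rhyolite: 2510 kg/m³ × 9.8 m/s² × 500 m = 1.230×10^7 Pa = 1784 psi
peridotite: 3300 kg/m³ × 9.8 m/s² × 17680 m = 5.718×10^8 Pa = 82928 psi
Total = 2069 + 2528 + 17261 + 1784 + 82928 = 1.0657×10^5 psi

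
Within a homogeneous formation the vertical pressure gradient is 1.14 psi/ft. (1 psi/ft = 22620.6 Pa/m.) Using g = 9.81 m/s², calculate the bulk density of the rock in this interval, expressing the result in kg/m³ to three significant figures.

ρ = (dP/dz)/g = 1.14 psi/ft / 9.81 m/s² = 25787 Pa/m / 9.81 m/s² = 2628.7 kg/m³

2630 kg/m³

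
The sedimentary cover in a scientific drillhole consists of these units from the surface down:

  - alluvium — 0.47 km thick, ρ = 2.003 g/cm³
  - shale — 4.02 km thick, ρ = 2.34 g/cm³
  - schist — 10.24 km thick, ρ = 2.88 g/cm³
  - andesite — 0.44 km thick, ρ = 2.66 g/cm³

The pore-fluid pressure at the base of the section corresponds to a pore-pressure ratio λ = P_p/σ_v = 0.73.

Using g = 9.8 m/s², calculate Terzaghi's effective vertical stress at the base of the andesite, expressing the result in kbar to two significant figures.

Overburden (lithostatic) stress σ_v:
alluvium: 2003 kg/m³ × 9.8 m/s² × 470 m = 9.226×10^6 Pa = 9.226 MPa
shale: 2340 kg/m³ × 9.8 m/s² × 4020 m = 9.219×10^7 Pa = 92.19 MPa
schist: 2880 kg/m³ × 9.8 m/s² × 10240 m = 2.890×10^8 Pa = 289.0 MPa
andesite: 2660 kg/m³ × 9.8 m/s² × 440 m = 1.147×10^7 Pa = 11.47 MPa
Total = 9.226 + 92.19 + 289.0 + 11.47 = 401.90 MPa
Pore pressure P_p = λ·σ_v = 0.73 × 401.9 MPa = 293.4 MPa
Effective stress σ' = σ_v − P_p = 401.9 − 293.4 = 108.51 MPa = 1.0851 kbar

1.1 kbar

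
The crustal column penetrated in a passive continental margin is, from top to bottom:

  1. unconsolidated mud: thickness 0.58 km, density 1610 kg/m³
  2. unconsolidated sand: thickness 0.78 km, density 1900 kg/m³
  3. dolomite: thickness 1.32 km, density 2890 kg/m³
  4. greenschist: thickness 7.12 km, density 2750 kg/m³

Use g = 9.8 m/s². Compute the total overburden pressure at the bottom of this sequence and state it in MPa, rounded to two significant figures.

250 MPa

unconsolidated mud: 1610 kg/m³ × 9.8 m/s² × 580 m = 9.151×10^6 Pa = 9.151 MPa
unconsolidated sand: 1900 kg/m³ × 9.8 m/s² × 780 m = 1.452×10^7 Pa = 14.52 MPa
dolomite: 2890 kg/m³ × 9.8 m/s² × 1320 m = 3.739×10^7 Pa = 37.39 MPa
greenschist: 2750 kg/m³ × 9.8 m/s² × 7120 m = 1.919×10^8 Pa = 191.9 MPa
Total = 9.151 + 14.52 + 37.39 + 191.9 = 252.94 MPa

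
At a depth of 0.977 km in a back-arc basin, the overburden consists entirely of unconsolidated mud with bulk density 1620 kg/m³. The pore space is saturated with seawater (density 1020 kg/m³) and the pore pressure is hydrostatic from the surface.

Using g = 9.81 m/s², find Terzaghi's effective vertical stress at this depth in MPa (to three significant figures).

5.75 MPa

Overburden (lithostatic) stress σ_v:
unconsolidated mud: 1620 kg/m³ × 9.81 m/s² × 977 m = 1.553×10^7 Pa = 15.53 MPa
Pore pressure P_p = 1020 kg/m³ × 9.81 m/s² × 977 m = 9.776×10^6 Pa = 9.776 MPa
Effective stress σ' = σ_v − P_p = 15.53 − 9.776 = 5.7506 MPa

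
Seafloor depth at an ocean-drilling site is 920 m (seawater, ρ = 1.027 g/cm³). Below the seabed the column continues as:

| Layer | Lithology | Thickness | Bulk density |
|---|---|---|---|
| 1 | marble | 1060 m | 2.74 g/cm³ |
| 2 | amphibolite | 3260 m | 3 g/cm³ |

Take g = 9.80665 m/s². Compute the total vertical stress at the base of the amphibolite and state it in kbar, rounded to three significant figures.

1.34 kbar

seawater: 1027 kg/m³ × 9.80665 m/s² × 920 m = 9.266×10^6 Pa = 0.09266 kbar
marble: 2740 kg/m³ × 9.80665 m/s² × 1060 m = 2.848×10^7 Pa = 0.2848 kbar
amphibolite: 3000 kg/m³ × 9.80665 m/s² × 3260 m = 9.591×10^7 Pa = 0.9591 kbar
Total = 0.09266 + 0.2848 + 0.9591 = 1.3366 kbar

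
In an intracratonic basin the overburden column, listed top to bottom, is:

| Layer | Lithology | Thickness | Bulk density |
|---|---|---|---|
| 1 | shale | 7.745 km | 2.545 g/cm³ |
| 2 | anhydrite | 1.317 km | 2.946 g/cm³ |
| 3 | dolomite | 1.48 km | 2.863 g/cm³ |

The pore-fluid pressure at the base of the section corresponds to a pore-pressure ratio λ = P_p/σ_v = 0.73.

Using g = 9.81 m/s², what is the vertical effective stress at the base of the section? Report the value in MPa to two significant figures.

Overburden (lithostatic) stress σ_v:
shale: 2545 kg/m³ × 9.81 m/s² × 7745 m = 1.934×10^8 Pa = 193.4 MPa
anhydrite: 2946 kg/m³ × 9.81 m/s² × 1317 m = 3.806×10^7 Pa = 38.06 MPa
dolomite: 2863 kg/m³ × 9.81 m/s² × 1480 m = 4.157×10^7 Pa = 41.57 MPa
Total = 193.4 + 38.06 + 41.57 = 272.99 MPa
Pore pressure P_p = λ·σ_v = 0.73 × 273.0 MPa = 199.3 MPa
Effective stress σ' = σ_v − P_p = 273.0 − 199.3 = 73.708 MPa

74 MPa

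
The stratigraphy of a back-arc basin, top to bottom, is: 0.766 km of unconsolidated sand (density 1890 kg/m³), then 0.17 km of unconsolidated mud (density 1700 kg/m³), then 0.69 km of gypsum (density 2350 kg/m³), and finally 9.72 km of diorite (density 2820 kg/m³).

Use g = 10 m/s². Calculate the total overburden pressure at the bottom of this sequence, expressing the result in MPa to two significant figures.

unconsolidated sand: 1890 kg/m³ × 10 m/s² × 766 m = 1.448×10^7 Pa = 14.48 MPa
unconsolidated mud: 1700 kg/m³ × 10 m/s² × 170 m = 2.890×10^6 Pa = 2.890 MPa
gypsum: 2350 kg/m³ × 10 m/s² × 690 m = 1.621×10^7 Pa = 16.21 MPa
diorite: 2820 kg/m³ × 10 m/s² × 9720 m = 2.741×10^8 Pa = 274.1 MPa
Total = 14.48 + 2.890 + 16.21 + 274.1 = 307.69 MPa

310 MPa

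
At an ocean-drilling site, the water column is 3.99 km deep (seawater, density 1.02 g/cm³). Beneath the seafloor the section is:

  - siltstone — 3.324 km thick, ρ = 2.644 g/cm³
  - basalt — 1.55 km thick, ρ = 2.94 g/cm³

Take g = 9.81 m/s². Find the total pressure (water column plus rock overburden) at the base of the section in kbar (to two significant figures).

1.7 kbar

seawater: 1020 kg/m³ × 9.81 m/s² × 3990 m = 3.992×10^7 Pa = 0.3992 kbar
siltstone: 2644 kg/m³ × 9.81 m/s² × 3324 m = 8.622×10^7 Pa = 0.8622 kbar
basalt: 2940 kg/m³ × 9.81 m/s² × 1550 m = 4.470×10^7 Pa = 0.4470 kbar
Total = 0.3992 + 0.8622 + 0.4470 = 1.7085 kbar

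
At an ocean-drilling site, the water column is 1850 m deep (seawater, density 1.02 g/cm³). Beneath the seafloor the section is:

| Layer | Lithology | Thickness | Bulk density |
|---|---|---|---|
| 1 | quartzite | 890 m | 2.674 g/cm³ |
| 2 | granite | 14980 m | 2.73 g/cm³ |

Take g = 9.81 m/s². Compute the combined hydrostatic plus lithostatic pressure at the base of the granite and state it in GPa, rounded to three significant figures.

0.443 GPa

seawater: 1020 kg/m³ × 9.81 m/s² × 1850 m = 1.851×10^7 Pa = 0.01851 GPa
quartzite: 2674 kg/m³ × 9.81 m/s² × 890 m = 2.335×10^7 Pa = 0.02335 GPa
granite: 2730 kg/m³ × 9.81 m/s² × 14980 m = 4.012×10^8 Pa = 0.4012 GPa
Total = 0.01851 + 0.02335 + 0.4012 = 0.44304 GPa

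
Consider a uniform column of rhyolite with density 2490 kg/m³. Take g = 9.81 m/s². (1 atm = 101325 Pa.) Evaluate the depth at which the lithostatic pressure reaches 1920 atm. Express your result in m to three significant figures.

7960 m

h = P/(ρg) = 1920 atm / (2490 kg/m³ × 9.81 m/s²) = 1.945×10^8 Pa / 24427 Pa/m = 7964.3 m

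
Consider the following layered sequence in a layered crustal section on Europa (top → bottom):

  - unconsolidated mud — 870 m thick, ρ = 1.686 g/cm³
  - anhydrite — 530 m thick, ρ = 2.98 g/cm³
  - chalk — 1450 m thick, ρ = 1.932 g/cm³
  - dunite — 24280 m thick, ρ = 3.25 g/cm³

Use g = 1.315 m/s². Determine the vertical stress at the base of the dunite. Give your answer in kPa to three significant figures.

unconsolidated mud: 1686 kg/m³ × 1.315 m/s² × 870 m = 1.929×10^6 Pa = 1929 kPa
anhydrite: 2980 kg/m³ × 1.315 m/s² × 530 m = 2.077×10^6 Pa = 2077 kPa
chalk: 1932 kg/m³ × 1.315 m/s² × 1450 m = 3.684×10^6 Pa = 3684 kPa
dunite: 3250 kg/m³ × 1.315 m/s² × 24280 m = 1.038×10^8 Pa = 1.038×10^5 kPa
Total = 1929 + 2077 + 3684 + 1.038×10^5 = 1.1146×10^5 kPa

111000 kPa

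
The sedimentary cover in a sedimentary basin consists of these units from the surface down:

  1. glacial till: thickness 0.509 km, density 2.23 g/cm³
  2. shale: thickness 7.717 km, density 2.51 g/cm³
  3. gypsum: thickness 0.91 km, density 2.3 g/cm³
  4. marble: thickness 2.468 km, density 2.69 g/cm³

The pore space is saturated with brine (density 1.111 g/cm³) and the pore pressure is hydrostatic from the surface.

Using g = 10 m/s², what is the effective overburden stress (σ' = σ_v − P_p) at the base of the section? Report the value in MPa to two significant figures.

160 MPa

Overburden (lithostatic) stress σ_v:
glacial till: 2230 kg/m³ × 10 m/s² × 509 m = 1.135×10^7 Pa = 11.35 MPa
shale: 2510 kg/m³ × 10 m/s² × 7717 m = 1.937×10^8 Pa = 193.7 MPa
gypsum: 2300 kg/m³ × 10 m/s² × 910 m = 2.093×10^7 Pa = 20.93 MPa
marble: 2690 kg/m³ × 10 m/s² × 2468 m = 6.639×10^7 Pa = 66.39 MPa
Total = 11.35 + 193.7 + 20.93 + 66.39 = 292.37 MPa
Pore pressure P_p = 1111 kg/m³ × 10 m/s² × 11604 m = 1.289×10^8 Pa = 128.9 MPa
Effective stress σ' = σ_v − P_p = 292.4 − 128.9 = 163.45 MPa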